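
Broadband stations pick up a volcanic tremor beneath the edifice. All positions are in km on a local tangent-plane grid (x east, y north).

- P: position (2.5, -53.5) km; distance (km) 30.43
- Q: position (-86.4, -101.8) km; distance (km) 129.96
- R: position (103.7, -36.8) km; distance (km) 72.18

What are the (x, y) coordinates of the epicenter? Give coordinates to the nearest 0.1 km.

Circle about each station: (x − 2.5)² + (y + 53.5)² = 30.43²; (x + 86.4)² + (y + 101.8)² = 129.96²; (x − 103.7)² + (y + 36.8)² = 72.18².
Subtracting pairs of circle equations eliminates x²+y² and gives linear equations (the radical axes):
-177.8 x − 96.6 y = -1003.92
202.4 x + 33.4 y = 4955.46
Solving the 2×2 system: x ≈ 32.7, y ≈ -49.8 km.

(32.7, -49.8)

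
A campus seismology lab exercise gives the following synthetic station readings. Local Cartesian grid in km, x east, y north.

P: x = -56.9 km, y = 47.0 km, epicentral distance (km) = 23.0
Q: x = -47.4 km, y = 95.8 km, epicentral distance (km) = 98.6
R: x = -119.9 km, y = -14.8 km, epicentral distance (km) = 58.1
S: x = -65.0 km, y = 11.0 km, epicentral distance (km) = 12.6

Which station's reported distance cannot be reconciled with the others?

P

Solve using three stations at a time. Using Q, R, S (subtract circle equations pairwise → linear system) gives (x, y) ≈ (-63.3, -1.5).
Distances from that point to each station vs reported:
  P: calculated 48.9 vs reported 23.0 → residual 25.9 km
  Q: calculated 98.6 vs reported 98.6 → residual 0.0 km
  R: calculated 58.1 vs reported 58.1 → residual 0.0 km
  S: calculated 12.6 vs reported 12.6 → residual 0.0 km
Q, R, S are mutually consistent (residuals ≈ 0); P is off by 25.9 km.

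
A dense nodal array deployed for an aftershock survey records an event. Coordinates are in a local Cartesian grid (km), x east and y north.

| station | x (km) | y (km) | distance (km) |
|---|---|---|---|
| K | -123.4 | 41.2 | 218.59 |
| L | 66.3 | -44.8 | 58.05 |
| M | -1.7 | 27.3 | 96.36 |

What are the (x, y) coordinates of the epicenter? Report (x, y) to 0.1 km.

92.5 km east, 7.0 km north

Circle about each station: (x + 123.4)² + (y − 41.2)² = 218.59²; (x − 66.3)² + (y + 44.8)² = 58.05²; (x + 1.7)² + (y − 27.3)² = 96.36².
Subtracting pairs of circle equations eliminates x²+y² and gives linear equations (the radical axes):
379.4 x − 172.0 y = 33889.52
243.4 x − 27.8 y = 22319.52
Solving the 2×2 system: x ≈ 92.5, y ≈ 7.0 km.
Check against K (with the unrounded x, y): √((x + 123.4)²+(y − 41.2)²) = 218.59 ≈ 218.59 km. ✓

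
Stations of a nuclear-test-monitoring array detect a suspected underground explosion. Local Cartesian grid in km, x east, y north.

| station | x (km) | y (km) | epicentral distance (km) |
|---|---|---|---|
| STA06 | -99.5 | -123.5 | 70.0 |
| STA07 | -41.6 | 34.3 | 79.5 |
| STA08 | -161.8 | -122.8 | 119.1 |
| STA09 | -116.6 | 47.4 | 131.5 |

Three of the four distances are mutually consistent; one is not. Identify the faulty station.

Solve using three stations at a time. Using STA06, STA08, STA09 (subtract circle equations pairwise → linear system) gives (x, y) ≈ (-55.5, -69.1).
Distances from that point to each station vs reported:
  STA06: calculated 70.0 vs reported 70.0 → residual 0.0 km
  STA07: calculated 104.3 vs reported 79.5 → residual 24.8 km
  STA08: calculated 119.1 vs reported 119.1 → residual 0.0 km
  STA09: calculated 131.5 vs reported 131.5 → residual 0.0 km
STA06, STA08, STA09 are mutually consistent (residuals ≈ 0); STA07 is off by 24.8 km.

STA07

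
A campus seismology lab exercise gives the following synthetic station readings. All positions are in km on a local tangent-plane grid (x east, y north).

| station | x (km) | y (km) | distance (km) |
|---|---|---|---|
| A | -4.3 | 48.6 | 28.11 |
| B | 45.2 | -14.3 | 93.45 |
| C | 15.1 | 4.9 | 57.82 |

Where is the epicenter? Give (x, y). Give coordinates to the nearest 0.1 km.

Circle about each station: (x + 4.3)² + (y − 48.6)² = 28.11²; (x − 45.2)² + (y + 14.3)² = 93.45²; (x − 15.1)² + (y − 4.9)² = 57.82².
Subtracting the A equation from the B and C equations removes the quadratic terms:
99.0 x − 125.8 y = -8075.65
38.8 x − 87.4 y = -4681.41
Solving the 2×2 system: x ≈ -31.0, y ≈ 39.8 km.

(-31.0, 39.8)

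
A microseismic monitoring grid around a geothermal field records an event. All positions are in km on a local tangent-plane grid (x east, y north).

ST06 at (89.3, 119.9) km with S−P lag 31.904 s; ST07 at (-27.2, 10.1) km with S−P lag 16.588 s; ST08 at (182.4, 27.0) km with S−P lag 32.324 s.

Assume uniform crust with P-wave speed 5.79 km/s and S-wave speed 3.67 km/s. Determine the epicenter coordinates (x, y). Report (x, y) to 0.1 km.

Distance from S−P lag: d = Δt · v_P v_S / (v_P − v_S) = Δt · (5.79·3.67)/(5.79−3.67) ≈ 10.0233·Δt.
So d_ST06 = 319.78, d_ST07 = 166.27, d_ST08 = 323.99 km.
Circle about each station: (x − 89.3)² + (y − 119.9)² = 319.78²; (x + 27.2)² + (y − 10.1)² = 166.27²; (x − 182.4)² + (y − 27.0)² = 323.99².
Subtracting the ST06 equation from the ST07 and ST08 equations removes the quadratic terms:
-233.0 x − 219.6 y = 53104.89
186.2 x − 185.8 y = 8937.99
Solving the 2×2 system: x ≈ -93.9, y ≈ -142.2 km.
Check against ST06 (with the unrounded x, y): √((x − 89.3)²+(y − 119.9)²) = 319.78 ≈ 319.78 km. ✓

(-93.9, -142.2)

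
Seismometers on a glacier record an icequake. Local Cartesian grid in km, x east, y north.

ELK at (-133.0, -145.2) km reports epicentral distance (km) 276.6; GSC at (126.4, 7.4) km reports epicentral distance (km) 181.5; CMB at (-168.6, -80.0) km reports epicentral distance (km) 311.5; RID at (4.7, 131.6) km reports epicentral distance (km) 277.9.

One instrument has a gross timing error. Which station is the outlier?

GSC

Solve using three stations at a time. Using ELK, CMB, RID (subtract circle equations pairwise → linear system) gives (x, y) ≈ (141.5, -110.4).
Distances from that point to each station vs reported:
  ELK: calculated 276.7 vs reported 276.6 → residual 0.1 km
  GSC: calculated 118.8 vs reported 181.5 → residual 62.7 km
  CMB: calculated 311.6 vs reported 311.5 → residual 0.1 km
  RID: calculated 278.0 vs reported 277.9 → residual 0.1 km
ELK, CMB, RID are mutually consistent (residuals ≈ 0); GSC is off by 62.7 km.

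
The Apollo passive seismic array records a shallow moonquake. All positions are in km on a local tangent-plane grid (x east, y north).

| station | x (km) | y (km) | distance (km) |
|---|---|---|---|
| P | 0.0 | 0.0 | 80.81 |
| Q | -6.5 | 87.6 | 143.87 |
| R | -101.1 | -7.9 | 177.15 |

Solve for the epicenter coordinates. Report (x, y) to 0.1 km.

Circle about each station: x² + y² = 80.81²; (x + 6.5)² + (y − 87.6)² = 143.87²; (x + 101.1)² + (y + 7.9)² = 177.15².
Subtracting pairs of circle equations eliminates x²+y² and gives linear equations (the radical axes):
-13.0 x + 175.2 y = -6452.31
-202.2 x − 15.8 y = -14568.25
Solving the 2×2 system: x ≈ 74.5, y ≈ -31.3 km.

74.5 km east, -31.3 km north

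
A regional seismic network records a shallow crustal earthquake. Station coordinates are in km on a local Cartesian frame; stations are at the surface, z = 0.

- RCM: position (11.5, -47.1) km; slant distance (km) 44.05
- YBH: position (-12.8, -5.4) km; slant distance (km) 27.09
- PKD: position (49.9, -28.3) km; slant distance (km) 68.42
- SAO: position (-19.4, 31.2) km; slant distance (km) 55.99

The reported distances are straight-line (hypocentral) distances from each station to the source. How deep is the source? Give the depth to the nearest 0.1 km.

23.1 km

Each station gives a sphere (x−x_i)² + (y−y_i)² + z² = d_i² (stations at z=0).
Subtracting the RCM sphere from YBH and PKD: z² cancels, leaving linear equations in x and y:
-48.6 x + 83.4 y = -951.13
76.8 x + 37.6 y = -1800.65
Solving: x ≈ -13.898, y ≈ -19.503 km (keep extra digits for the depth step; rounded: -13.9, -19.5).
Then from the RCM sphere: z² = 44.05² − (x − 11.5)² − (y + 47.1)² with x = -13.898, y = -19.503, so z ≈ 23.103 ≈ 23.1 km.
Check against SAO (with the unrounded solution): distance 55.99 ≈ 55.99 km. ✓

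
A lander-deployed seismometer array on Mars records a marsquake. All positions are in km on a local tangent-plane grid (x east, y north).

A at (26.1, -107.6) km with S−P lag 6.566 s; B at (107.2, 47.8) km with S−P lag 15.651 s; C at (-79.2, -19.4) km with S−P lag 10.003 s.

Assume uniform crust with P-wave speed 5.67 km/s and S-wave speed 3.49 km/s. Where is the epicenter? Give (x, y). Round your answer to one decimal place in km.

(5.7, -51.6)

Distance from S−P lag: d = Δt · v_P v_S / (v_P − v_S) = Δt · (5.67·3.49)/(5.67−3.49) ≈ 9.0772·Δt.
So d_A = 59.60, d_B = 142.07, d_C = 90.80 km.
Circle about each station: (x − 26.1)² + (y + 107.6)² = 59.60²; (x − 107.2)² + (y − 47.8)² = 142.07²; (x + 79.2)² + (y + 19.4)² = 90.80².
Subtracting the A equation from the B and C equations removes the quadratic terms:
162.2 x + 310.8 y = -15114.01
-210.6 x + 176.4 y = -10302.45
Solving the 2×2 system: x ≈ 5.7, y ≈ -51.6 km.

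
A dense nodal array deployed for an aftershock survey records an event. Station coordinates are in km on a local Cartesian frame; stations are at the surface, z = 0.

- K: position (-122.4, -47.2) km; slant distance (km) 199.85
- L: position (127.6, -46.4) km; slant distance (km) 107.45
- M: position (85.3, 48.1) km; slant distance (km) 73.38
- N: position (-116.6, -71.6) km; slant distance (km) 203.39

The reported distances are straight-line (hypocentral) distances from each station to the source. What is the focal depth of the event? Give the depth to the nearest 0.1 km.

58.5 km

Each station gives a sphere (x−x_i)² + (y−y_i)² + z² = d_i² (stations at z=0).
Subtracting the K sphere from L and M: z² cancels, leaving linear equations in x and y:
500.0 x + 1.6 y = 29619.64
415.4 x + 190.6 y = 26935.50
Solving: x ≈ 59.200, y ≈ 12.297 km (keep extra digits for the depth step; rounded: 59.2, 12.3).
Then from the K sphere: z² = 199.85² − (x + 122.4)² − (y + 47.2)² with x = 59.200, y = 12.297, so z ≈ 58.494 ≈ 58.5 km.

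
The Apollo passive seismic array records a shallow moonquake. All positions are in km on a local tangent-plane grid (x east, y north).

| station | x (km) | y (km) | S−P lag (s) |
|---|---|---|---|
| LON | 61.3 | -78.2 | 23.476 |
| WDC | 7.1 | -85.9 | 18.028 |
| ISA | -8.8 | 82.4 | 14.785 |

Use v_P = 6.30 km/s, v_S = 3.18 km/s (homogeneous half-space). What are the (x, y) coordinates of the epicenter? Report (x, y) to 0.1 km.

x ≈ -64.2 km, y ≈ 5.3 km

Distance from S−P lag: d = Δt · v_P v_S / (v_P − v_S) = Δt · (6.30·3.18)/(6.30−3.18) ≈ 6.4212·Δt.
So d_LON = 150.74, d_WDC = 115.76, d_ISA = 94.94 km.
Circle about each station: (x − 61.3)² + (y + 78.2)² = 150.74²; (x − 7.1)² + (y + 85.9)² = 115.76²; (x + 8.8)² + (y − 82.4)² = 94.94².
Subtracting the LON equation from the WDC and ISA equations removes the quadratic terms:
-108.4 x − 15.4 y = 6878.46
-140.2 x + 321.2 y = 10703.21
Solving the 2×2 system: x ≈ -64.2, y ≈ 5.3 km.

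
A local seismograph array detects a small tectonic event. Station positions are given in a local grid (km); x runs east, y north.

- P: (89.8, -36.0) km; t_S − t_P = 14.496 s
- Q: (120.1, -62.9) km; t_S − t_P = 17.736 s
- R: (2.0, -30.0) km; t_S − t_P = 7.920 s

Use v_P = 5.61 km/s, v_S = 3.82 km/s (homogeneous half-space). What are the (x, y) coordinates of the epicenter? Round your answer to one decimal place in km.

x ≈ -70.0 km, y ≈ 31.7 km

Distance from S−P lag: d = Δt · v_P v_S / (v_P − v_S) = Δt · (5.61·3.82)/(5.61−3.82) ≈ 11.9722·Δt.
So d_P = 173.55, d_Q = 212.34, d_R = 94.82 km.
Circle about each station: (x − 89.8)² + (y + 36.0)² = 173.55²; (x − 120.1)² + (y + 62.9)² = 212.34²; (x − 2.0)² + (y + 30.0)² = 94.82².
Subtracting pairs of circle equations eliminates x²+y² and gives linear equations (the radical axes):
60.6 x − 53.8 y = -5948.29
-175.6 x + 12.0 y = 12672.73
Solving the 2×2 system: x ≈ -70.0, y ≈ 31.7 km.
Check against P (with the unrounded x, y): √((x − 89.8)²+(y + 36.0)²) = 173.56 ≈ 173.55 km. ✓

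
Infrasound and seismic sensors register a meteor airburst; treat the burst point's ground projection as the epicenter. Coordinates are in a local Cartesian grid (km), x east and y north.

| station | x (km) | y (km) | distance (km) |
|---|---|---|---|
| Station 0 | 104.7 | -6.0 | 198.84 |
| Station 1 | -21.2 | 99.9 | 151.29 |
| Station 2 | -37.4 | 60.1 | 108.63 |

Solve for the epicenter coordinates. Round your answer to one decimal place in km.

Circle about each station: (x − 104.7)² + (y + 6.0)² = 198.84²; (x + 21.2)² + (y − 99.9)² = 151.29²; (x + 37.4)² + (y − 60.1)² = 108.63².
Subtracting the Station 0 equation from the Station 1 and Station 2 equations removes the quadratic terms:
-251.8 x + 211.8 y = 16080.04
-284.2 x + 132.2 y = 21749.55
Solving the 2×2 system: x ≈ -92.2, y ≈ -33.7 km.
Check against Station 0 (with the unrounded x, y): √((x − 104.7)²+(y + 6.0)²) = 198.84 ≈ 198.84 km. ✓

x ≈ -92.2 km, y ≈ -33.7 km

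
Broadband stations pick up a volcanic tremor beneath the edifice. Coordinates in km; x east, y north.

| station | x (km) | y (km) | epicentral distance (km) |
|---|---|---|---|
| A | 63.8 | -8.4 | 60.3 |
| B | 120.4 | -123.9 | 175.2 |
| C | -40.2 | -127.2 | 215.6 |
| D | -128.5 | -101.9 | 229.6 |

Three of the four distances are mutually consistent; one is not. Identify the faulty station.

D

Solve using three stations at a time. Using A, B, C (subtract circle equations pairwise → linear system) gives (x, y) ≈ (85.7, 47.8).
Distances from that point to each station vs reported:
  A: calculated 60.4 vs reported 60.3 → residual 0.1 km
  B: calculated 175.2 vs reported 175.2 → residual 0.0 km
  C: calculated 215.6 vs reported 215.6 → residual 0.0 km
  D: calculated 261.3 vs reported 229.6 → residual 31.7 km
A, B, C are mutually consistent (residuals ≈ 0); D is off by 31.7 km.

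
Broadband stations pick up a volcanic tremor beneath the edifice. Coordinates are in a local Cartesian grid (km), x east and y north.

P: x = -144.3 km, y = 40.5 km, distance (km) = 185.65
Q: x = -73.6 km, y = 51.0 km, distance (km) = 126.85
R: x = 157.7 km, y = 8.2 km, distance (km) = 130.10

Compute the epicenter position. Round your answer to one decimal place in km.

Circle about each station: (x + 144.3)² + (y − 40.5)² = 185.65²; (x + 73.6)² + (y − 51.0)² = 126.85²; (x − 157.7)² + (y − 8.2)² = 130.10².
Subtracting pairs of circle equations eliminates x²+y² and gives linear equations (the radical axes):
141.4 x + 21.0 y = 3930.22
604.0 x − 64.6 y = 20013.70
Solving the 2×2 system: x ≈ 30.9, y ≈ -20.9 km.

30.9 km east, -20.9 km north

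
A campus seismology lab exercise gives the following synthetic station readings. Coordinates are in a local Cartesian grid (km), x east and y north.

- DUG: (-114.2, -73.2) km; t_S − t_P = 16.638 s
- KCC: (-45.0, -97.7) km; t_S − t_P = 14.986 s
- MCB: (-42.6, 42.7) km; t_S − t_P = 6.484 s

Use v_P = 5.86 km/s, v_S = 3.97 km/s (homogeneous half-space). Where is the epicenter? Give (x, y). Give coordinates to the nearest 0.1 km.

x ≈ 32.5 km, y ≈ 69.7 km

Distance from S−P lag: d = Δt · v_P v_S / (v_P − v_S) = Δt · (5.86·3.97)/(5.86−3.97) ≈ 12.3091·Δt.
So d_DUG = 204.80, d_KCC = 184.46, d_MCB = 79.81 km.
Circle about each station: (x + 114.2)² + (y + 73.2)² = 204.80²; (x + 45.0)² + (y + 97.7)² = 184.46²; (x + 42.6)² + (y − 42.7)² = 79.81².
Subtracting pairs of circle equations eliminates x²+y² and gives linear equations (the radical axes):
138.4 x − 49.0 y = 1087.96
143.2 x + 231.8 y = 20811.57
Solving the 2×2 system: x ≈ 32.5, y ≈ 69.7 km.
Check against DUG (with the unrounded x, y): √((x + 114.2)²+(y + 73.2)²) = 204.81 ≈ 204.80 km. ✓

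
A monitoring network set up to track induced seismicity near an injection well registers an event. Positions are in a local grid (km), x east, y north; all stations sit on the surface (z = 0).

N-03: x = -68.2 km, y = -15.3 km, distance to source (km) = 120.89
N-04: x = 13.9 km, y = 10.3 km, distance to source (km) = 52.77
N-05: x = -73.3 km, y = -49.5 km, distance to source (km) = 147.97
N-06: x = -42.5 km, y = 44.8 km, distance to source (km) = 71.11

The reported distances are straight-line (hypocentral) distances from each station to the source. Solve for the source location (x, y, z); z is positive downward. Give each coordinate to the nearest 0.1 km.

(25.5, 59.7, 14.5)

Each station gives a sphere (x−x_i)² + (y−y_i)² + z² = d_i² (stations at z=0).
Subtracting the N-03 sphere from N-04 and N-05: z² cancels, leaving linear equations in x and y:
164.2 x + 51.2 y = 7243.69
-10.2 x − 68.4 y = -4342.92
Solving: x ≈ 25.503, y ≈ 59.690 km (keep extra digits for the depth step; rounded: 25.5, 59.7).
Then from the N-03 sphere: z² = 120.89² − (x + 68.2)² − (y + 15.3)² with x = 25.503, y = 59.690, so z ≈ 14.513 ≈ 14.5 km.
Check against N-06 (with the unrounded solution): distance 71.11 ≈ 71.11 km. ✓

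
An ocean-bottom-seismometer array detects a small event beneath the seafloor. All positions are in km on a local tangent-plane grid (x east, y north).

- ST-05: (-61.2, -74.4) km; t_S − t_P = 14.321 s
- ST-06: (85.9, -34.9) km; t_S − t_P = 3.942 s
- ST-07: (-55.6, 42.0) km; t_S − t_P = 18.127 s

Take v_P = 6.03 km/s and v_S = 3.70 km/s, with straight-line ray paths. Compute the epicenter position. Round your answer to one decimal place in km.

(75.9, -71.3)

Distance from S−P lag: d = Δt · v_P v_S / (v_P − v_S) = Δt · (6.03·3.70)/(6.03−3.70) ≈ 9.5755·Δt.
So d_ST-05 = 137.13, d_ST-06 = 37.75, d_ST-07 = 173.58 km.
Circle about each station: (x + 61.2)² + (y + 74.4)² = 137.13²; (x − 85.9)² + (y + 34.9)² = 37.75²; (x + 55.6)² + (y − 42.0)² = 173.58².
Subtracting the ST-05 equation from the ST-06 and ST-07 equations removes the quadratic terms:
294.2 x + 79.0 y = 16695.59
11.2 x + 232.8 y = -15750.82
Solving the 2×2 system: x ≈ 75.9, y ≈ -71.3 km.
Check against ST-05 (with the unrounded x, y): √((x + 61.2)²+(y + 74.4)²) = 137.13 ≈ 137.13 km. ✓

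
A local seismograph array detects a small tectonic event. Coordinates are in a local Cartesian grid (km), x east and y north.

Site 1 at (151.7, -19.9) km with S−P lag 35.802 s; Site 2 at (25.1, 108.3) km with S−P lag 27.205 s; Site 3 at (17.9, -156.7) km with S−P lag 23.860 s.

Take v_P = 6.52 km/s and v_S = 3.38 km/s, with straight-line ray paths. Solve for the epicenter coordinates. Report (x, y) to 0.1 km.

-99.0 km east, -36.8 km north

Distance from S−P lag: d = Δt · v_P v_S / (v_P − v_S) = Δt · (6.52·3.38)/(6.52−3.38) ≈ 7.0183·Δt.
So d_Site 1 = 251.27, d_Site 2 = 190.93, d_Site 3 = 167.46 km.
Circle about each station: (x − 151.7)² + (y + 19.9)² = 251.27²; (x − 25.1)² + (y − 108.3)² = 190.93²; (x − 17.9)² + (y + 156.7)² = 167.46².
Subtracting the Site 1 equation from the Site 2 and Site 3 equations removes the quadratic terms:
-253.2 x + 256.4 y = 15632.35
-267.6 x − 273.6 y = 36560.16
Solving the 2×2 system: x ≈ -99.0, y ≈ -36.8 km.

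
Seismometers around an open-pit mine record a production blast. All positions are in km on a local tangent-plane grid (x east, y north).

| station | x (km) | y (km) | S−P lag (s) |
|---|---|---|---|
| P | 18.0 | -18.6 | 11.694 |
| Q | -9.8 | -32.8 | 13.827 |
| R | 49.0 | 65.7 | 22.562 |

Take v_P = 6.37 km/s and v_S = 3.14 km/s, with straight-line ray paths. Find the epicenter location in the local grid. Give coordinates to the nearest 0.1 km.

Distance from S−P lag: d = Δt · v_P v_S / (v_P − v_S) = Δt · (6.37·3.14)/(6.37−3.14) ≈ 6.1925·Δt.
So d_P = 72.42, d_Q = 85.62, d_R = 139.72 km.
Circle about each station: (x − 18.0)² + (y + 18.6)² = 72.42²; (x + 9.8)² + (y + 32.8)² = 85.62²; (x − 49.0)² + (y − 65.7)² = 139.72².
Subtracting pairs of circle equations eliminates x²+y² and gives linear equations (the radical axes):
-55.6 x − 28.4 y = -1584.21
62.0 x + 168.6 y = -8229.49
Solving the 2×2 system: x ≈ 65.8, y ≈ -73.0 km.

(65.8, -73.0)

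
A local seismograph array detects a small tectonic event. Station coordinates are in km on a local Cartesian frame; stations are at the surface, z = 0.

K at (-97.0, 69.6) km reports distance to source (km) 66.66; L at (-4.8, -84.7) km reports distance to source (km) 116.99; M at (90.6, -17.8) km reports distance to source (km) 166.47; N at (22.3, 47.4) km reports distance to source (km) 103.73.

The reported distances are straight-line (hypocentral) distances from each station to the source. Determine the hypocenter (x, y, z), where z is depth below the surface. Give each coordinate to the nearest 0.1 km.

Each station gives a sphere (x−x_i)² + (y−y_i)² + z² = d_i² (stations at z=0).
Subtracting the K sphere from L and M: z² cancels, leaving linear equations in x and y:
184.4 x − 308.6 y = -16299.13
375.2 x − 174.8 y = -28996.67
Solving: x ≈ -72.998, y ≈ 9.197 km (keep extra digits for the depth step; rounded: -73.0, 9.2).
Then from the K sphere: z² = 66.66² − (x + 97.0)² − (y − 69.6)² with x = -72.998, y = 9.197, so z ≈ 14.797 ≈ 14.8 km.
Check against N (with the unrounded solution): distance 103.73 ≈ 103.73 km. ✓

(-73.0, 9.2, 14.8)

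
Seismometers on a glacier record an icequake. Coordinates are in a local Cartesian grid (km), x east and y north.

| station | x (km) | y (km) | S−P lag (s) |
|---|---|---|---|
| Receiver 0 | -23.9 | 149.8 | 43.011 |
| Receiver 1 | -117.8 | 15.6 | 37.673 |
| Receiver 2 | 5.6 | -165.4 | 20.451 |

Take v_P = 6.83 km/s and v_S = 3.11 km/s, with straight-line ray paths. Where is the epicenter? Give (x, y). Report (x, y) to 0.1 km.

77.9 km east, -73.7 km north

Distance from S−P lag: d = Δt · v_P v_S / (v_P − v_S) = Δt · (6.83·3.11)/(6.83−3.11) ≈ 5.7100·Δt.
So d_Receiver 0 = 245.59, d_Receiver 1 = 215.11, d_Receiver 2 = 116.78 km.
Circle about each station: (x + 23.9)² + (y − 149.8)² = 245.59²; (x + 117.8)² + (y − 15.6)² = 215.11²; (x − 5.6)² + (y + 165.4)² = 116.78².
Subtracting the Receiver 0 equation from the Receiver 1 and Receiver 2 equations removes the quadratic terms:
-187.8 x − 268.4 y = 5151.09
59.0 x − 630.4 y = 51054.15
Solving the 2×2 system: x ≈ 77.9, y ≈ -73.7 km.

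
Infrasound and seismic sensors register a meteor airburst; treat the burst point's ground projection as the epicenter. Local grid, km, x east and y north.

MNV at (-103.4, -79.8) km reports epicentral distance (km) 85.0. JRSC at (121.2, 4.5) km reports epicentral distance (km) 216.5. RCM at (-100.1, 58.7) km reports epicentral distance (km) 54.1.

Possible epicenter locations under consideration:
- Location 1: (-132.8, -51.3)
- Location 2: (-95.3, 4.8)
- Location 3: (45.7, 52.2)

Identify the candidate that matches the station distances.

For each candidate, compare |candidate − station| to the reported distance:
Location 1: residuals MNV 44.1, JRSC 43.6, RCM 60.7 → max 60.7 km
Location 2: residuals MNV 0.0, JRSC 0.0, RCM 0.0 → max 0.0 km
Location 3: residuals MNV 114.1, JRSC 127.2, RCM 91.8 → max 127.2 km
Only Location 2 has all residuals ≈ 0.

Location 2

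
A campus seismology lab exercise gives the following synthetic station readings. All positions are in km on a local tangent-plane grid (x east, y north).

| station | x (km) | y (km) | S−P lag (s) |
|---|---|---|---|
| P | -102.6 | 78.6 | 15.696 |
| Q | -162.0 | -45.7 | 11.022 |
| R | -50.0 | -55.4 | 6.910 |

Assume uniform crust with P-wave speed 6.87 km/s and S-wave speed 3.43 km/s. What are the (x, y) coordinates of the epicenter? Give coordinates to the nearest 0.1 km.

x ≈ -88.6 km, y ≈ -28.0 km

Distance from S−P lag: d = Δt · v_P v_S / (v_P − v_S) = Δt · (6.87·3.43)/(6.87−3.43) ≈ 6.8500·Δt.
So d_P = 107.52, d_Q = 75.50, d_R = 47.33 km.
Circle about each station: (x + 102.6)² + (y − 78.6)² = 107.52²; (x + 162.0)² + (y + 45.7)² = 75.50²; (x + 50.0)² + (y + 55.4)² = 47.33².
Subtracting the P equation from the Q and R equations removes the quadratic terms:
-118.8 x − 248.6 y = 17488.07
105.2 x − 268.0 y = -1815.14
Solving the 2×2 system: x ≈ -88.6, y ≈ -28.0 km.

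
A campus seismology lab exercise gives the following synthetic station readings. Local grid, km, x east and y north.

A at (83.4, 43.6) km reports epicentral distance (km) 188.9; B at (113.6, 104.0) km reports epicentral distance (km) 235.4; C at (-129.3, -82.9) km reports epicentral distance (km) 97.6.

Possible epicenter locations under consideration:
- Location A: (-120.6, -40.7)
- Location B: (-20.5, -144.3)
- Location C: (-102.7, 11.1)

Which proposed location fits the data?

For each candidate, compare |candidate − station| to the reported distance:
Location A: residuals A 31.8, B 39.9, C 54.5 → max 54.5 km
Location B: residuals A 25.8, B 46.8, C 27.3 → max 46.8 km
Location C: residuals A 0.0, B 0.0, C 0.1 → max 0.1 km
Only Location C has all residuals ≈ 0.

Location C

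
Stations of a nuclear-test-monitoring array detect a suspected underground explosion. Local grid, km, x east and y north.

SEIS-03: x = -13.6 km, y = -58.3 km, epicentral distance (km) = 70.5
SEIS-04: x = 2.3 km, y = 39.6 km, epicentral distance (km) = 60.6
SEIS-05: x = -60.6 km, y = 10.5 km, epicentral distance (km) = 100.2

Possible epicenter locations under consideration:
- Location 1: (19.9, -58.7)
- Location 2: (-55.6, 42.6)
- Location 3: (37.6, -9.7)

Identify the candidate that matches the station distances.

For each candidate, compare |candidate − station| to the reported distance:
Location 1: residuals SEIS-03 37.0, SEIS-04 39.3, SEIS-05 6.0 → max 39.3 km
Location 2: residuals SEIS-03 38.8, SEIS-04 2.6, SEIS-05 67.7 → max 67.7 km
Location 3: residuals SEIS-03 0.1, SEIS-04 0.0, SEIS-05 0.1 → max 0.1 km
Only Location 3 has all residuals ≈ 0.

Location 3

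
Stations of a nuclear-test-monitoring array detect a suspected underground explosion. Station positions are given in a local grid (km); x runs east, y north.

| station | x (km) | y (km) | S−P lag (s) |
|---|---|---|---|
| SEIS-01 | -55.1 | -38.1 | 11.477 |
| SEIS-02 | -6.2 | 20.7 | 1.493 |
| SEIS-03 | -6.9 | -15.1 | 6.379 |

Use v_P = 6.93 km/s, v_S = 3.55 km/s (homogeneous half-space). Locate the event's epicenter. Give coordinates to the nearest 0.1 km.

x ≈ -8.6 km, y ≈ 31.3 km

Distance from S−P lag: d = Δt · v_P v_S / (v_P − v_S) = Δt · (6.93·3.55)/(6.93−3.55) ≈ 7.2786·Δt.
So d_SEIS-01 = 83.54, d_SEIS-02 = 10.87, d_SEIS-03 = 46.43 km.
Circle about each station: (x + 55.1)² + (y + 38.1)² = 83.54²; (x + 6.2)² + (y − 20.7)² = 10.87²; (x + 6.9)² + (y + 15.1)² = 46.43².
Subtracting pairs of circle equations eliminates x²+y² and gives linear equations (the radical axes):
97.8 x + 117.6 y = 2840.08
96.4 x + 46.0 y = 611.19
Solving the 2×2 system: x ≈ -8.6, y ≈ 31.3 km.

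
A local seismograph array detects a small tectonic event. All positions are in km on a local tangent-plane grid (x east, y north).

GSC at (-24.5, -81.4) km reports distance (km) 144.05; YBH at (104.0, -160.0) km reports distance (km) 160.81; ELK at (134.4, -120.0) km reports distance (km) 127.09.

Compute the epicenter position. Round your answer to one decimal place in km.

Circle about each station: (x + 24.5)² + (y + 81.4)² = 144.05²; (x − 104.0)² + (y + 160.0)² = 160.81²; (x − 134.4)² + (y + 120.0)² = 127.09².
Subtracting pairs of circle equations eliminates x²+y² and gives linear equations (the radical axes):
257.0 x − 157.2 y = 24080.34
317.8 x − 77.2 y = 29835.68
Solving the 2×2 system: x ≈ 94.0, y ≈ 0.5 km.

x ≈ 94.0 km, y ≈ 0.5 km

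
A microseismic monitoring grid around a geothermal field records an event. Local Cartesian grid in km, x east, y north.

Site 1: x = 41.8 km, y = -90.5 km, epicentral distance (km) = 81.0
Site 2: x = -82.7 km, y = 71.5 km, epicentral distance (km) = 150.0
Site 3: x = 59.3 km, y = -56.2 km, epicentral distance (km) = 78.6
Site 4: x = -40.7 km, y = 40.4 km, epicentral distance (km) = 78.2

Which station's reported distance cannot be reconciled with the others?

Site 2

Solve using three stations at a time. Using Site 1, Site 3, Site 4 (subtract circle equations pairwise → linear system) gives (x, y) ≈ (-16.0, -33.8).
Distances from that point to each station vs reported:
  Site 1: calculated 81.0 vs reported 81.0 → residual 0.0 km
  Site 2: calculated 124.6 vs reported 150.0 → residual 25.4 km
  Site 3: calculated 78.6 vs reported 78.6 → residual 0.0 km
  Site 4: calculated 78.2 vs reported 78.2 → residual 0.0 km
Site 1, Site 3, Site 4 are mutually consistent (residuals ≈ 0); Site 2 is off by 25.4 km.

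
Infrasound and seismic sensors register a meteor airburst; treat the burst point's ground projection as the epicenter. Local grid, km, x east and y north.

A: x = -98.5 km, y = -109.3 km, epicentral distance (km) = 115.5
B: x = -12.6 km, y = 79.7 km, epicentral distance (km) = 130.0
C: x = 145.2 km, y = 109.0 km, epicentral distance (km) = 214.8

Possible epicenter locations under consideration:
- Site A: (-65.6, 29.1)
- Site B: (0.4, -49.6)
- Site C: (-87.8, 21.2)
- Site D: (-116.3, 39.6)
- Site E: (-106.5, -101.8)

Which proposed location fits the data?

For each candidate, compare |candidate − station| to the reported distance:
Site A: residuals A 26.8, B 56.7, C 10.6 → max 56.7 km
Site B: residuals A 0.0, B 0.0, C 0.0 → max 0.0 km
Site C: residuals A 15.4, B 34.7, C 34.2 → max 34.7 km
Site D: residuals A 34.5, B 18.8, C 55.8 → max 55.8 km
Site E: residuals A 104.5, B 74.4, C 113.5 → max 113.5 km
Only Site B has all residuals ≈ 0.

Site B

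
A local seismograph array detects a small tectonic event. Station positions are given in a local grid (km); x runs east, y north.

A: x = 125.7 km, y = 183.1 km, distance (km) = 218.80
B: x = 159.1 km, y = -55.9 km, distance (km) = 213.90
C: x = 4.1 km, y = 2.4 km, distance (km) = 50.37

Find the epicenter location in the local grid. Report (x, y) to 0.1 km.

(-34.8, 34.4)

Circle about each station: (x − 125.7)² + (y − 183.1)² = 218.80²; (x − 159.1)² + (y + 55.9)² = 213.90²; (x − 4.1)² + (y − 2.4)² = 50.37².
Subtracting pairs of circle equations eliminates x²+y² and gives linear equations (the radical axes):
66.8 x − 478.0 y = -18768.25
-243.2 x − 361.4 y = -3967.23
Solving the 2×2 system: x ≈ -34.8, y ≈ 34.4 km.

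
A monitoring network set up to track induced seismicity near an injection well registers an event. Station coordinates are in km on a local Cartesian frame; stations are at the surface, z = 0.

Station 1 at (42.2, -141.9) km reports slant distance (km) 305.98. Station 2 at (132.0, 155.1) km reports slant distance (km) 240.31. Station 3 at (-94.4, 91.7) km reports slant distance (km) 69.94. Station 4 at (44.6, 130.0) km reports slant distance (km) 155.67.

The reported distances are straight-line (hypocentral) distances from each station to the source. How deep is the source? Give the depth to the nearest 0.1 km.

Each station gives a sphere (x−x_i)² + (y−y_i)² + z² = d_i² (stations at z=0).
Subtracting the Station 1 sphere from Station 2 and Station 3: z² cancels, leaving linear equations in x and y:
179.6 x + 594.0 y = 55438.42
-273.2 x + 467.2 y = 84135.96
Solving: x ≈ -97.794, y ≈ 122.899 km (keep extra digits for the depth step; rounded: -97.8, 122.9).
Then from the Station 1 sphere: z² = 305.98² − (x − 42.2)² − (y + 141.9)² with x = -97.794, y = 122.899, so z ≈ 62.505 ≈ 62.5 km.

62.5 km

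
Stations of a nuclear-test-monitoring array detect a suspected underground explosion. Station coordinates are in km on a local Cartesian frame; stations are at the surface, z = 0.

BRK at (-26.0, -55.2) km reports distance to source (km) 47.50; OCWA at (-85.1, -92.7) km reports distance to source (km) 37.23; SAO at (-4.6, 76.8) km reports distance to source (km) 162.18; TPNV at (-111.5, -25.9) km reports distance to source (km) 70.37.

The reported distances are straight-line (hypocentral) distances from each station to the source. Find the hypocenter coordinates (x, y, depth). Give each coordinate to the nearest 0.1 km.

(-63.9, -72.4, 22.9)

Each station gives a sphere (x−x_i)² + (y−y_i)² + z² = d_i² (stations at z=0).
Subtracting the BRK sphere from OCWA and SAO: z² cancels, leaving linear equations in x and y:
-118.2 x − 75.0 y = 12982.44
42.8 x + 264.0 y = -21849.74
Solving: x ≈ -63.892, y ≈ -72.406 km (keep extra digits for the depth step; rounded: -63.9, -72.4).
Then from the BRK sphere: z² = 47.50² − (x + 26.0)² − (y + 55.2)² with x = -63.892, y = -72.406, so z ≈ 22.900 ≈ 22.9 km.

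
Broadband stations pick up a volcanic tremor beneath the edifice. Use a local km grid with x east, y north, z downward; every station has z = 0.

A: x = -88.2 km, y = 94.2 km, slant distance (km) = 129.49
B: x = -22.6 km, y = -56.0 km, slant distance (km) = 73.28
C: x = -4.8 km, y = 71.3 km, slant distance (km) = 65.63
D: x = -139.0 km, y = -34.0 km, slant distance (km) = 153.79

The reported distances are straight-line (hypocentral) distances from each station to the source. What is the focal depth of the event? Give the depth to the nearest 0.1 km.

Each station gives a sphere (x−x_i)² + (y−y_i)² + z² = d_i² (stations at z=0).
Subtracting the A sphere from B and C: z² cancels, leaving linear equations in x and y:
131.2 x − 300.4 y = -1608.42
166.8 x − 45.8 y = 914.21
Solving: x ≈ 7.898, y ≈ 8.804 km (keep extra digits for the depth step; rounded: 7.9, 8.8).
Then from the A sphere: z² = 129.49² − (x + 88.2)² − (y − 94.2)² with x = 7.898, y = 8.804, so z ≈ 15.503 ≈ 15.5 km.
Check against D (with the unrounded solution): distance 153.79 ≈ 153.79 km. ✓

15.5 km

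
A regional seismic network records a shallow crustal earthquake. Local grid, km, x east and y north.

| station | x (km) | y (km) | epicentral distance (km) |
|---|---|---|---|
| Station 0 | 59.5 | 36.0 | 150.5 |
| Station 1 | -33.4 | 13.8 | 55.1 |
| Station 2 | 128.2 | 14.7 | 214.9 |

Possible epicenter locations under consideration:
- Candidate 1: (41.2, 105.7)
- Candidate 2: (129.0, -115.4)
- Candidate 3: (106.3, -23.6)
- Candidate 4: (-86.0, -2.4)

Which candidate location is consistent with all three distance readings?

Candidate 4

For each candidate, compare |candidate − station| to the reported distance:
Candidate 1: residuals Station 0 78.4, Station 1 63.3, Station 2 89.0 → max 89.0 km
Candidate 2: residuals Station 0 16.1, Station 1 152.4, Station 2 84.8 → max 152.4 km
Candidate 3: residuals Station 0 74.7, Station 1 89.5, Station 2 170.8 → max 170.8 km
Candidate 4: residuals Station 0 0.0, Station 1 0.1, Station 2 0.0 → max 0.1 km
Only Candidate 4 has all residuals ≈ 0.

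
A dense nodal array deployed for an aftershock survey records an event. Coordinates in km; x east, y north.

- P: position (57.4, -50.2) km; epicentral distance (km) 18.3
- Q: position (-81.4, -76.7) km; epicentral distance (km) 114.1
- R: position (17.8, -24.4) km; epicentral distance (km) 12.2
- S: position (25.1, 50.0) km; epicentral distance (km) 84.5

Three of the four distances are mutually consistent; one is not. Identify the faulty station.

P

Solve using three stations at a time. Using Q, R, S (subtract circle equations pairwise → linear system) gives (x, y) ≈ (24.6, -34.5).
Distances from that point to each station vs reported:
  P: calculated 36.4 vs reported 18.3 → residual 18.1 km
  Q: calculated 114.1 vs reported 114.1 → residual 0.0 km
  R: calculated 12.2 vs reported 12.2 → residual 0.0 km
  S: calculated 84.5 vs reported 84.5 → residual 0.0 km
Q, R, S are mutually consistent (residuals ≈ 0); P is off by 18.1 km.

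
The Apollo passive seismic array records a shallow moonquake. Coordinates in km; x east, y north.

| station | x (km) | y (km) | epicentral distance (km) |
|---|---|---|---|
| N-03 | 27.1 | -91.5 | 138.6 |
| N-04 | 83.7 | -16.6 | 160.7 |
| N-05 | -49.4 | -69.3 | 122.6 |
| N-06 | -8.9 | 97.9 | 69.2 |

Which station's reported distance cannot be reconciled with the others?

N-03

Solve using three stations at a time. Using N-04, N-05, N-06 (subtract circle equations pairwise → linear system) gives (x, y) ≈ (-61.3, 52.7).
Distances from that point to each station vs reported:
  N-03: calculated 169.1 vs reported 138.6 → residual 30.5 km
  N-04: calculated 160.7 vs reported 160.7 → residual 0.0 km
  N-05: calculated 122.6 vs reported 122.6 → residual 0.0 km
  N-06: calculated 69.2 vs reported 69.2 → residual 0.0 km
N-04, N-05, N-06 are mutually consistent (residuals ≈ 0); N-03 is off by 30.5 km.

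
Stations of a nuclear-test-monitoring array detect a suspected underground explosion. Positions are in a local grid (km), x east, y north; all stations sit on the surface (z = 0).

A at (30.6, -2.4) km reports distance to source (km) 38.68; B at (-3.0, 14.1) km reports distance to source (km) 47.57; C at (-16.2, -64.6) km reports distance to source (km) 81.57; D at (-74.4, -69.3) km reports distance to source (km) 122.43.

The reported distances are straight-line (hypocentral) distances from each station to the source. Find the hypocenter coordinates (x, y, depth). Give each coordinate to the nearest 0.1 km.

(21.1, -2.5, 37.5)

Each station gives a sphere (x−x_i)² + (y−y_i)² + z² = d_i² (stations at z=0).
Subtracting the A sphere from B and C: z² cancels, leaving linear equations in x and y:
-67.2 x + 33.0 y = -1501.07
-93.6 x − 124.4 y = -1664.04
Solving: x ≈ 21.107, y ≈ -2.505 km (keep extra digits for the depth step; rounded: 21.1, -2.5).
Then from the A sphere: z² = 38.68² − (x − 30.6)² − (y + 2.4)² with x = 21.107, y = -2.505, so z ≈ 37.497 ≈ 37.5 km.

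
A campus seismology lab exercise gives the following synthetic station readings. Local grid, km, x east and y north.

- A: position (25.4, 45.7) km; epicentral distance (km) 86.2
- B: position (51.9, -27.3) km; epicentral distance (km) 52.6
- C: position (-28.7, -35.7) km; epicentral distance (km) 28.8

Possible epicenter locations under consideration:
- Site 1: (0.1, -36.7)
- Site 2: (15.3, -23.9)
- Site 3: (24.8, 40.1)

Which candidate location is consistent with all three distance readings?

For each candidate, compare |candidate − station| to the reported distance:
Site 1: residuals A 0.0, B 0.0, C 0.0 → max 0.0 km
Site 2: residuals A 15.9, B 15.8, C 16.8 → max 16.8 km
Site 3: residuals A 80.6, B 20.0, C 64.0 → max 80.6 km
Only Site 1 has all residuals ≈ 0.

Site 1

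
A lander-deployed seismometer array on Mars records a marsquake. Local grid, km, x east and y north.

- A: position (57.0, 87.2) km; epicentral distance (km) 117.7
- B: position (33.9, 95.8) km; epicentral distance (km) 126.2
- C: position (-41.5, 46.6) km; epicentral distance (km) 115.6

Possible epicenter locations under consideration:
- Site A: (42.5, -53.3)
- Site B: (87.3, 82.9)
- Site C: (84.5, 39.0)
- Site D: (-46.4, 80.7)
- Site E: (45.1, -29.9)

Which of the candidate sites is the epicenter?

For each candidate, compare |candidate − station| to the reported distance:
Site A: residuals A 23.5, B 23.1, C 14.9 → max 23.5 km
Site B: residuals A 87.1, B 71.3, C 18.2 → max 87.1 km
Site C: residuals A 62.2, B 50.1, C 10.6 → max 62.2 km
Site D: residuals A 14.1, B 44.5, C 81.1 → max 81.1 km
Site E: residuals A 0.0, B 0.0, C 0.0 → max 0.0 km
Only Site E has all residuals ≈ 0.

Site E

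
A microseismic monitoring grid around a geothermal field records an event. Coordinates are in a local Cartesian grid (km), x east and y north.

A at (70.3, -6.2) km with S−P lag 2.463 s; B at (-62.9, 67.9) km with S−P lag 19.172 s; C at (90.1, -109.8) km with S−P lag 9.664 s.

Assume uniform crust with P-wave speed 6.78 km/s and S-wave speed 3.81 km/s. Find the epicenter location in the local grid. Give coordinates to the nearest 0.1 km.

x ≈ 74.0 km, y ≈ -27.3 km

Distance from S−P lag: d = Δt · v_P v_S / (v_P − v_S) = Δt · (6.78·3.81)/(6.78−3.81) ≈ 8.6976·Δt.
So d_A = 21.42, d_B = 166.75, d_C = 84.05 km.
Circle about each station: (x − 70.3)² + (y + 6.2)² = 21.42²; (x + 62.9)² + (y − 67.9)² = 166.75²; (x − 90.1)² + (y + 109.8)² = 84.05².
Subtracting the A equation from the B and C equations removes the quadratic terms:
-266.4 x + 148.2 y = -23760.46
39.6 x − 207.2 y = 8587.93
Solving the 2×2 system: x ≈ 74.0, y ≈ -27.3 km.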